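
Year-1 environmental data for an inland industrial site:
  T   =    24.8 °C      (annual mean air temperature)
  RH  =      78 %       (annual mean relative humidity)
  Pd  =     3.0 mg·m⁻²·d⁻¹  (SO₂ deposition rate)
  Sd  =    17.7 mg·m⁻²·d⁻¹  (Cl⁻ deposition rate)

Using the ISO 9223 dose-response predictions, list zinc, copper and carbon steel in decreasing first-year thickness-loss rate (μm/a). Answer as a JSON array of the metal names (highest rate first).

["carbon steel", "zinc", "copper"]

zinc: T>10 °C ⇒ hinge -0.071·(24.8−10) = -1.0508
  SO₂ term: 0.0129·3.0^0.44·exp(0.046·78-1.0508) = 0.2645
  Sd branch = 0.0175·Sd^0.57·e^(0.008·RH+0.085·T) = 1.383 μm/a
  r_corr = 0.2645 + 1.383 = 1.648 μm/a
copper: temperature factor f = -0.080·(14.8) = -1.1840
  Pd branch = 0.0053·Pd^0.26·e^(0.059·RH+f) = 0.2152 μm/a
  Sd branch = 0.01025·Sd^0.27·e^(0.036·RH+0.049·T) = 1.244 μm/a
  sum: 0.2152 + 1.244 → r_corr = 1.459 μm/a
carbon steel: f(T) = -0.054·(T−10) [T>10 °C] = -0.7992
  SO₂ term: 1.77·3.0^0.52·exp(0.02·78-0.7992) = 6.706
  Cl⁻ term: 0.102·17.7^0.62·exp(0.033·78+0.04·24.8) = 21.43
  sum: 6.706 + 21.43 → r_corr = 28.14 μm/a
Ordering by μm/a: carbon steel (28.1) > zinc (1.65) > copper (1.46)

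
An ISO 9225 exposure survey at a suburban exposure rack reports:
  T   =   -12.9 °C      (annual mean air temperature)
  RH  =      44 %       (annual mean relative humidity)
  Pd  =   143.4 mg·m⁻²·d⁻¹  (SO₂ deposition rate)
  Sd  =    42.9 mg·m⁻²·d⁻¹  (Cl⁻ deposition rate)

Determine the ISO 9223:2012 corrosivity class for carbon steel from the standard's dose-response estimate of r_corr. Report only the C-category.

carbon steel: temperature factor f = +0.150·(-22.9) = -3.4350
  sulphur-dioxide contribution → 1.819 μm/a
  chloride contribution → 2.674 μm/a
  total first-year rate 4.493 μm/a
Category bounds: 1.3…25 μm/a bracket r_corr ⇒ C2

C2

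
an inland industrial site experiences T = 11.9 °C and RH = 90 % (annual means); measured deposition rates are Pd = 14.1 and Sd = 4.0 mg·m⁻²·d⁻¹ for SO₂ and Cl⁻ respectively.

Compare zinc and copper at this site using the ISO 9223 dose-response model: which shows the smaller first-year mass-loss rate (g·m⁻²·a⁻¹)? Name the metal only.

zinc: temperature factor f = -0.071·(1.9) = -0.1349
  SO₂ term: 0.0129·14.1^0.44·exp(0.046·90-0.1349) = 2.268
  Sd branch = 0.0175·Sd^0.57·e^(0.008·RH+0.085·T) = 0.2179 μm/a
  r_corr = 2.268 + 0.2179 = 2.486 μm/a
  mass loss = 2.486 μm/a × 7.14 g/cm³ = 17.75 g·m⁻²·a⁻¹
copper: T>10 °C ⇒ hinge -0.080·(11.9−10) = -0.1520
  Pd branch = 0.0053·Pd^0.26·e^(0.059·RH+f) = 1.833 μm/a
  Sd branch = 0.01025·Sd^0.27·e^(0.036·RH+0.049·T) = 0.6818 μm/a
  r_corr = 1.833 + 0.6818 = 2.515 μm/a
  mass loss = 2.515 μm/a × 8.96 g/cm³ = 22.53 g·m⁻²·a⁻¹
Ordering by g·m⁻²·a⁻¹: copper (22.5) > zinc (17.7)

zinc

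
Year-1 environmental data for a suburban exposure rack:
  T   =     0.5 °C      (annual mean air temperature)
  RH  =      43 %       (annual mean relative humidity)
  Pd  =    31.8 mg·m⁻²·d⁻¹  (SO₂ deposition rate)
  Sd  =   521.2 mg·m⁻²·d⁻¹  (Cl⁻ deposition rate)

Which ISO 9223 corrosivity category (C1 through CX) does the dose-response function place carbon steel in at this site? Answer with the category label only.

carbon steel: f(T) = +0.150·(T−10) [T≤10 °C] = -1.4250
  SO₂ term: 1.77·31.8^0.52·exp(0.02·43-1.4250) = 6.079
  Sd branch = 0.102·Sd^0.62·e^(0.033·RH+0.04·T) = 20.8 μm/a
  sum: 6.079 + 20.8 → r_corr = 26.88 μm/a
26.9 μm/a falls in (25, 50] for carbon steel → category C3

C3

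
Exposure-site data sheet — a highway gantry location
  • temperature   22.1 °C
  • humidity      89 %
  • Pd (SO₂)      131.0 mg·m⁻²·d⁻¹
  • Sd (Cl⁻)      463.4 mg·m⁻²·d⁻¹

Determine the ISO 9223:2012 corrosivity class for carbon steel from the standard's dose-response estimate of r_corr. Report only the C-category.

CX

carbon steel: T>10 °C ⇒ hinge -0.054·(22.1−10) = -0.6534
  sulphur-dioxide contribution → 68.9 μm/a
  chloride contribution → 209.4 μm/a
  total first-year rate 278.3 μm/a
ISO 9223 Table 2 (carbon steel): 200 < 278 ≤ 700 μm/a ⇒ CX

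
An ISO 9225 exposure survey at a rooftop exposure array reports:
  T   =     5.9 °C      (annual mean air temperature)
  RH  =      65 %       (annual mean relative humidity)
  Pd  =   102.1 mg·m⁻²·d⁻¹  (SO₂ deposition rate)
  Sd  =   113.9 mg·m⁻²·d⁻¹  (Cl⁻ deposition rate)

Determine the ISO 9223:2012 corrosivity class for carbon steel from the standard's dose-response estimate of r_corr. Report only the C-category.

carbon steel: temperature factor f = +0.150·(-4.1) = -0.6150
  Pd branch = 1.77·Pd^0.52·e^(0.02·RH+f) = 38.92 μm/a
  Cl⁻ term: 0.102·113.9^0.62·exp(0.033·65+0.04·5.9) = 20.78
  r_corr = 38.92 + 20.78 = 59.7 μm/a
ISO 9223 Table 2 (carbon steel): 50 < 59.7 ≤ 80 μm/a ⇒ C4

C4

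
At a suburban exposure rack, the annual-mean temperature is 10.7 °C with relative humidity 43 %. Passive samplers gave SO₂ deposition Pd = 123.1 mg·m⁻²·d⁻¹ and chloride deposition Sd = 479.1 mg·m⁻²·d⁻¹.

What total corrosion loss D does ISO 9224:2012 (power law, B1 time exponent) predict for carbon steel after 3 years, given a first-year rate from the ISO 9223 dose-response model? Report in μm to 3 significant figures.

carbon steel: temperature factor f = -0.054·(0.7) = -0.0378
  sulphur-dioxide contribution → 49.2 μm/a
  chloride contribution → 29.69 μm/a
  total first-year rate 78.89 μm/a
Long-term exponent b (ISO 9224 Table 2, B1) = 0.523
  D(3) = 78.89 × 3^0.523 = 78.89 × 1.776 = 140.1 μm

D(3) = 140 μm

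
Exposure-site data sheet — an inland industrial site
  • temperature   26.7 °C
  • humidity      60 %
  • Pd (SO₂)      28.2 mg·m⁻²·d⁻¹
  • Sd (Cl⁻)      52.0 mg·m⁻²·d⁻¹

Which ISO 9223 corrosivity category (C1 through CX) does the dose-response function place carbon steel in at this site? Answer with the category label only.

carbon steel: temperature factor f = -0.054·(16.7) = -0.9018
  SO₂ term: 1.77·28.2^0.52·exp(0.02·60-0.9018) = 13.54
  Cl⁻ term: 0.102·52.0^0.62·exp(0.033·60+0.04·26.7) = 24.9
  sum: 13.54 + 24.9 → r_corr = 38.44 μm/a
Category bounds: 25…50 μm/a bracket r_corr ⇒ C3

C3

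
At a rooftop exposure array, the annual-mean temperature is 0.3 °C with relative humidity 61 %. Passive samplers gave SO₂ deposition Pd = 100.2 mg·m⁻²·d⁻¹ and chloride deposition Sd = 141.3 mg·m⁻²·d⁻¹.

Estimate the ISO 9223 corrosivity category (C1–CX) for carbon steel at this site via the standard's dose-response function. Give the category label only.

carbon steel: T≤10 °C ⇒ hinge +0.150·(0.3−10) = -1.4550
  sulphur-dioxide contribution → 15.36 μm/a
  chloride contribution → 16.64 μm/a
  total first-year rate 32 μm/a
32 μm/a falls in (25, 50] for carbon steel → category C3

C3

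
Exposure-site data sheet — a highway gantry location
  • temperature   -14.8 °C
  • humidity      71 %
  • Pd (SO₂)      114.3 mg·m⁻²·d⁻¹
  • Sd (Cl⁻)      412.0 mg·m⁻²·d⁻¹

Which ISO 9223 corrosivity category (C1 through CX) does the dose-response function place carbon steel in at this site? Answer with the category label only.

C3

carbon steel: T≤10 °C ⇒ hinge +0.150·(-14.8−10) = -3.7200
  Pd branch = 1.77·Pd^0.52·e^(0.02·RH+f) = 2.086 μm/a
  Sd branch = 0.102·Sd^0.62·e^(0.033·RH+0.04·T) = 24.56 μm/a
  r_corr = 2.086 + 24.56 = 26.65 μm/a
ISO 9223 Table 2 (carbon steel): 25 < 26.6 ≤ 50 μm/a ⇒ C3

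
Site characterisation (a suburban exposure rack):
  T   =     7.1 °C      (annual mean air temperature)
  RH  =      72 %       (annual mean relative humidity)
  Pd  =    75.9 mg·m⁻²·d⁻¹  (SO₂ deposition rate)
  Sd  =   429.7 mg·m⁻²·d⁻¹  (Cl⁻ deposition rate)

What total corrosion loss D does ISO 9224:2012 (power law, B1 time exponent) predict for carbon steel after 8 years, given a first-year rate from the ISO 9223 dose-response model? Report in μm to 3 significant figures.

D(8) = 322 μm

carbon steel: T≤10 °C ⇒ hinge +0.150·(7.1−10) = -0.4350
  Pd branch = 1.77·Pd^0.52·e^(0.02·RH+f) = 45.94 μm/a
  Sd branch = 0.102·Sd^0.62·e^(0.033·RH+0.04·T) = 62.57 μm/a
  sum: 45.94 + 62.57 → r_corr = 108.5 μm/a
Long-term exponent b (ISO 9224 Table 2, B1) = 0.523
  D(8) = 108.5 × 8^0.523 = 108.5 × 2.967 = 321.9 μm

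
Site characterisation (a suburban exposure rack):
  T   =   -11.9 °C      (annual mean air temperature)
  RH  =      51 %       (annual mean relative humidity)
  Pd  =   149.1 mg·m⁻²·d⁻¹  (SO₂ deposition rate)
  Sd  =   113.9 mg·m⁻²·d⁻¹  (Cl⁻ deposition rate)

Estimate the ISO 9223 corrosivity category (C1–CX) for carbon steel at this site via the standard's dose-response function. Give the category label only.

C2

carbon steel: T≤10 °C ⇒ hinge +0.150·(-11.9−10) = -3.2850
  Pd branch = 1.77·Pd^0.52·e^(0.02·RH+f) = 2.48 μm/a
  Cl⁻ term: 0.102·113.9^0.62·exp(0.033·51+0.04·-11.9) = 6.424
  sum: 2.48 + 6.424 → r_corr = 8.905 μm/a
8.9 μm/a falls in (1.3, 25] for carbon steel → category C2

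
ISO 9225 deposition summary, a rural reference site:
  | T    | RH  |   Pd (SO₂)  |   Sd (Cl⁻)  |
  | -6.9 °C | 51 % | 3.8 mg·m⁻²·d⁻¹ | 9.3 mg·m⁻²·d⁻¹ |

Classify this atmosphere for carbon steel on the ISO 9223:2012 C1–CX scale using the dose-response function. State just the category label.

C2

carbon steel: temperature factor f = +0.150·(-16.9) = -2.5350
  sulphur-dioxide contribution → 0.7789 μm/a
  chloride contribution → 1.66 μm/a
  total first-year rate 2.439 μm/a
2.44 μm/a falls in (1.3, 25] for carbon steel → category C2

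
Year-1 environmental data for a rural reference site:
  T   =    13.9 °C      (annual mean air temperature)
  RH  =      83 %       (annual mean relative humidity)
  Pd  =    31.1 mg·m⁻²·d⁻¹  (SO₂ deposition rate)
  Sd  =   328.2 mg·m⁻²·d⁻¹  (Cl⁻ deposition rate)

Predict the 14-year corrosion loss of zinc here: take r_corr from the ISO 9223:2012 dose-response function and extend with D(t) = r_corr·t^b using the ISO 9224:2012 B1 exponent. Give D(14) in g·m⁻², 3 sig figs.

D(14) = 307 g·m⁻²

zinc: temperature factor f = -0.071·(3.9) = -0.2769
  Pd branch = 0.0129·Pd^0.44·e^(0.046·RH+f) = 2.02 μm/a
  Sd branch = 0.0175·Sd^0.57·e^(0.008·RH+0.085·T) = 3.011 μm/a
  r_corr = 2.02 + 3.011 = 5.031 μm/a
ISO 9224: D(t) = r_corr · t^b with b = 0.813 (zinc, B1)
  D(14) = 5.031 × 14^0.813 = 5.031 × 8.547 = 43 μm
  Mass loss = 43 μm × 7.14 g/cm³ = 307 g·m⁻²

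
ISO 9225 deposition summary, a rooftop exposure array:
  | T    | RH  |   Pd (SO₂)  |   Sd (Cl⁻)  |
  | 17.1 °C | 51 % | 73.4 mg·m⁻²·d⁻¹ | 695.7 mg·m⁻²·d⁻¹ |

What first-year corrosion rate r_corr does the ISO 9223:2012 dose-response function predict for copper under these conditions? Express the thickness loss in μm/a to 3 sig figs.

r_corr = 1.06 μm/a

copper: T>10 °C ⇒ hinge -0.080·(17.1−10) = -0.5680
  SO₂ term: 0.0053·73.4^0.26·exp(0.059·51-0.5680) = 0.186
  Cl⁻ term: 0.01025·695.7^0.27·exp(0.036·51+0.049·17.1) = 0.8698
  r_corr = 0.186 + 0.8698 = 1.056 μm/a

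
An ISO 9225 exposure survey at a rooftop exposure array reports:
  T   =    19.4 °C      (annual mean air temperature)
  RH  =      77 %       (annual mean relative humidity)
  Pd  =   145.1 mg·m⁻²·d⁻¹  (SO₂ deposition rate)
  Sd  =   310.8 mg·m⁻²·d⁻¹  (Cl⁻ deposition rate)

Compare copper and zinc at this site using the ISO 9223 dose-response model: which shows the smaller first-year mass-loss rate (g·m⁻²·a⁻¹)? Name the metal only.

copper

copper: f(T) = -0.080·(T−10) [T>10 °C] = -0.7520
  Pd branch = 0.0053·Pd^0.26·e^(0.059·RH+f) = 0.8565 μm/a
  Sd branch = 0.01025·Sd^0.27·e^(0.036·RH+0.049·T) = 1.997 μm/a
  sum: 0.8565 + 1.997 → r_corr = 2.854 μm/a
  mass loss = 2.854 μm/a × 8.96 g/cm³ = 25.57 g·m⁻²·a⁻¹
zinc: temperature factor f = -0.071·(9.4) = -0.6674
  Pd branch = 0.0129·Pd^0.44·e^(0.046·RH+f) = 2.042 μm/a
  Cl⁻ term: 0.0175·310.8^0.57·exp(0.008·77+0.085·19.4) = 4.44
  r_corr = 2.042 + 4.44 = 6.483 μm/a
  mass loss = 6.483 μm/a × 7.14 g/cm³ = 46.29 g·m⁻²·a⁻¹
Ordering by g·m⁻²·a⁻¹: zinc (46.3) > copper (25.6)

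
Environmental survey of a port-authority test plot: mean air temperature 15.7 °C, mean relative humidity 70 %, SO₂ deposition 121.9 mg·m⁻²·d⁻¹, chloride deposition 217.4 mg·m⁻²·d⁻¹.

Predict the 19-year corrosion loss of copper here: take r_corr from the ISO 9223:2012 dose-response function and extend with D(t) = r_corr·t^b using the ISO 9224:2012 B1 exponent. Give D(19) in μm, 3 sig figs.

copper: temperature factor f = -0.080·(5.7) = -0.4560
  SO₂ term: 0.0053·121.9^0.26·exp(0.059·70-0.4560) = 0.7282
  Sd branch = 0.01025·Sd^0.27·e^(0.036·RH+0.049·T) = 1.176 μm/a
  sum: 0.7282 + 1.176 → r_corr = 1.904 μm/a
ISO 9224: D(t) = r_corr · t^b with b = 0.667 (copper, B1)
  D(19) = 1.904 × 19^0.667 = 1.904 × 7.127 = 13.57 μm

D(19) = 13.6 μm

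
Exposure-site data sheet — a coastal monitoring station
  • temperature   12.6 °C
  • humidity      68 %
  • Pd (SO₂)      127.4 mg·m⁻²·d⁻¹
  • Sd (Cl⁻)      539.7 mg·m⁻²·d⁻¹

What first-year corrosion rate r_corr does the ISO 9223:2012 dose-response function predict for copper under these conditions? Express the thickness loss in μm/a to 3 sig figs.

copper: T>10 °C ⇒ hinge -0.080·(12.6−10) = -0.2080
  SO₂ term: 0.0053·127.4^0.26·exp(0.059·68-0.2080) = 0.8388
  Cl⁻ term: 0.01025·539.7^0.27·exp(0.036·68+0.049·12.6) = 1.201
  sum: 0.8388 + 1.201 → r_corr = 2.04 μm/a

r_corr = 2.04 μm/a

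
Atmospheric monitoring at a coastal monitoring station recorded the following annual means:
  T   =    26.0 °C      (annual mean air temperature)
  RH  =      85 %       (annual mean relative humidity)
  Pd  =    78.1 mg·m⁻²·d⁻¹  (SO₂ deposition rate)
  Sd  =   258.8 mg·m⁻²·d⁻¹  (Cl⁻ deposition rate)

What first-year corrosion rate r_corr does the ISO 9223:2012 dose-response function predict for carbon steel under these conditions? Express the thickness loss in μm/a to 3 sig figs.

carbon steel: T>10 °C ⇒ hinge -0.054·(26.0−10) = -0.8640
  Pd branch = 1.77·Pd^0.52·e^(0.02·RH+f) = 39.38 μm/a
  Cl⁻ term: 0.102·258.8^0.62·exp(0.033·85+0.04·26.0) = 149.5
  sum: 39.38 + 149.5 → r_corr = 188.8 μm/a

r_corr = 189 μm/a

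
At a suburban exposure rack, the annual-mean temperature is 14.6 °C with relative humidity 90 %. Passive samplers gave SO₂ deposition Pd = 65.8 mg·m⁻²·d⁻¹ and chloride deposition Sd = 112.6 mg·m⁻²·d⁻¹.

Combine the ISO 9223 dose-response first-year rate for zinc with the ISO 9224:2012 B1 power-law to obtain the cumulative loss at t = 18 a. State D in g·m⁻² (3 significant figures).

zinc: temperature factor f = -0.071·(4.6) = -0.3266
  Pd branch = 0.0129·Pd^0.44·e^(0.046·RH+f) = 3.688 μm/a
  Cl⁻ term: 0.0175·112.6^0.57·exp(0.008·90+0.085·14.6) = 1.837
  sum: 3.688 + 1.837 → r_corr = 5.524 μm/a
Power-law: D(18) = r_corr · 18^0.813
  D(18) = 5.524 × 18^0.813 = 5.524 × 10.48 = 57.92 μm
  Mass loss = 57.92 μm × 7.14 g/cm³ = 413.5 g·m⁻²

D(18) = 414 g·m⁻²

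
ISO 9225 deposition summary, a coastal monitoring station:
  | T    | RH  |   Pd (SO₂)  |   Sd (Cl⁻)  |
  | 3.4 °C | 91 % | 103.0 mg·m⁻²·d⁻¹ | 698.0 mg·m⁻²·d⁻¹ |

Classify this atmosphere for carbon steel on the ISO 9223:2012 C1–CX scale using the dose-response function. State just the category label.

C5

carbon steel: temperature factor f = +0.150·(-6.6) = -0.9900
  Pd branch = 1.77·Pd^0.52·e^(0.02·RH+f) = 45.2 μm/a
  Cl⁻ term: 0.102·698.0^0.62·exp(0.033·91+0.04·3.4) = 136.5
  r_corr = 45.2 + 136.5 = 181.7 μm/a
182 μm/a falls in (80, 200] for carbon steel → category C5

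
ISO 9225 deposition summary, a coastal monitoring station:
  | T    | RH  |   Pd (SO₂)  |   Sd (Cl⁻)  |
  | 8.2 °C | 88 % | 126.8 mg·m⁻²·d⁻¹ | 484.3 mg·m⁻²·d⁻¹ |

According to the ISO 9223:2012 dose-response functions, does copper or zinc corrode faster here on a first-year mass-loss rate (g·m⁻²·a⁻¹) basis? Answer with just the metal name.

copper: T≤10 °C ⇒ hinge +0.126·(8.2−10) = -0.2268
  SO₂ term: 0.0053·126.8^0.26·exp(0.059·88-0.2268) = 2.676
  Cl⁻ term: 0.01025·484.3^0.27·exp(0.036·88+0.049·8.2) = 1.932
  r_corr = 2.676 + 1.932 = 4.608 μm/a
  mass loss = 4.608 μm/a × 8.96 g/cm³ = 41.29 g·m⁻²·a⁻¹
zinc: T≤10 °C ⇒ hinge +0.038·(8.2−10) = -0.0684
  Pd branch = 0.0129·Pd^0.44·e^(0.046·RH+f) = 5.811 μm/a
  Cl⁻ term: 0.0175·484.3^0.57·exp(0.008·88+0.085·8.2) = 2.41
  sum: 5.811 + 2.41 → r_corr = 8.221 μm/a
  mass loss = 8.221 μm/a × 7.14 g/cm³ = 58.7 g·m⁻²·a⁻¹
Ordering by g·m⁻²·a⁻¹: zinc (58.7) > copper (41.3)

zinc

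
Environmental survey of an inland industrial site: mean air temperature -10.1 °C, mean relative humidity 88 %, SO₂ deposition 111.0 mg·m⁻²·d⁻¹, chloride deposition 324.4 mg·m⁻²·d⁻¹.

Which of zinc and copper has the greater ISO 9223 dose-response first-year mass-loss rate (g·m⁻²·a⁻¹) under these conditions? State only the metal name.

zinc

zinc: f(T) = +0.038·(T−10) [T≤10 °C] = -0.7638
  SO₂ term: 0.0129·111.0^0.44·exp(0.046·88-0.7638) = 2.734
  Sd branch = 0.0175·Sd^0.57·e^(0.008·RH+0.085·T) = 0.4048 μm/a
  sum: 2.734 + 0.4048 → r_corr = 3.139 μm/a
  mass loss = 3.139 μm/a × 7.14 g/cm³ = 22.41 g·m⁻²·a⁻¹
copper: f(T) = +0.126·(T−10) [T≤10 °C] = -2.5326
  Pd branch = 0.0053·Pd^0.26·e^(0.059·RH+f) = 0.2576 μm/a
  Sd branch = 0.01025·Sd^0.27·e^(0.036·RH+0.049·T) = 0.7073 μm/a
  sum: 0.2576 + 0.7073 → r_corr = 0.965 μm/a
  mass loss = 0.965 μm/a × 8.96 g/cm³ = 8.646 g·m⁻²·a⁻¹
Ordering by g·m⁻²·a⁻¹: zinc (22.4) > copper (8.65)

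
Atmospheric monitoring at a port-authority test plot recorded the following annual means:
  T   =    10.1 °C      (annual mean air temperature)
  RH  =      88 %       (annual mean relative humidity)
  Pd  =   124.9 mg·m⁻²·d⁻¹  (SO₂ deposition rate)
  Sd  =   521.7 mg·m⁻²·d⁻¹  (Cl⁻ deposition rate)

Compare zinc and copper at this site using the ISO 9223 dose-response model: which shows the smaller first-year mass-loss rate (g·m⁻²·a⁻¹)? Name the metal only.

copper

zinc: temperature factor f = -0.071·(0.1) = -0.0071
  SO₂ term: 0.0129·124.9^0.44·exp(0.046·88-0.0071) = 6.138
  Sd branch = 0.0175·Sd^0.57·e^(0.008·RH+0.085·T) = 2.955 μm/a
  sum: 6.138 + 2.955 → r_corr = 9.093 μm/a
  mass loss = 9.093 μm/a × 7.14 g/cm³ = 64.92 g·m⁻²·a⁻¹
copper: f(T) = -0.080·(T−10) [T>10 °C] = -0.0080
  Pd branch = 0.0053·Pd^0.26·e^(0.059·RH+f) = 3.317 μm/a
  Sd branch = 0.01025·Sd^0.27·e^(0.036·RH+0.049·T) = 2.164 μm/a
  sum: 3.317 + 2.164 → r_corr = 5.481 μm/a
  mass loss = 5.481 μm/a × 8.96 g/cm³ = 49.11 g·m⁻²·a⁻¹
Ordering by g·m⁻²·a⁻¹: zinc (64.9) > copper (49.1)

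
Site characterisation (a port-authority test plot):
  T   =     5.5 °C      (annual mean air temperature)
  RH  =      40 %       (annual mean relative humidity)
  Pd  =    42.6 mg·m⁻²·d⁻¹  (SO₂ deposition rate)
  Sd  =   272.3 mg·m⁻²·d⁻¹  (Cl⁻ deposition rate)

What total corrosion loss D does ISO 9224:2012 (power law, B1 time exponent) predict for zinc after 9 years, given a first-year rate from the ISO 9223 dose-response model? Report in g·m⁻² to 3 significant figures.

zinc: f(T) = +0.038·(T−10) [T≤10 °C] = -0.1710
  Pd branch = 0.0129·Pd^0.44·e^(0.046·RH+f) = 0.3568 μm/a
  Cl⁻ term: 0.0175·272.3^0.57·exp(0.008·40+0.085·5.5) = 0.9398
  r_corr = 0.3568 + 0.9398 = 1.297 μm/a
ISO 9224: D(t) = r_corr · t^b with b = 0.813 (zinc, B1)
  D(9) = 1.297 × 9^0.813 = 1.297 × 5.968 = 7.737 μm
  Mass loss = 7.737 μm × 7.14 g/cm³ = 55.24 g·m⁻²

D(9) = 55.2 g·m⁻²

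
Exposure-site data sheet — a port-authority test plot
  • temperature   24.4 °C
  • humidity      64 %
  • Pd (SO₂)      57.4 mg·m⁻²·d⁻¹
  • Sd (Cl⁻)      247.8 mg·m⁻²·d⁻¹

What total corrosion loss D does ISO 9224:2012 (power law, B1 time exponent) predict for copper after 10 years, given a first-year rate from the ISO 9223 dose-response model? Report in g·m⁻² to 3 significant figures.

copper: f(T) = -0.080·(T−10) [T>10 °C] = -1.1520
  SO₂ term: 0.0053·57.4^0.26·exp(0.059·64-1.1520) = 0.2095
  Sd branch = 0.01025·Sd^0.27·e^(0.036·RH+0.049·T) = 1.503 μm/a
  sum: 0.2095 + 1.503 → r_corr = 1.713 μm/a
Long-term exponent b (ISO 9224 Table 2, B1) = 0.667
  D(10) = 1.713 × 10^0.667 = 1.713 × 4.645 = 7.955 μm
  Mass loss = 7.955 μm × 8.96 g/cm³ = 71.28 g·m⁻²

D(10) = 71.3 g·m⁻²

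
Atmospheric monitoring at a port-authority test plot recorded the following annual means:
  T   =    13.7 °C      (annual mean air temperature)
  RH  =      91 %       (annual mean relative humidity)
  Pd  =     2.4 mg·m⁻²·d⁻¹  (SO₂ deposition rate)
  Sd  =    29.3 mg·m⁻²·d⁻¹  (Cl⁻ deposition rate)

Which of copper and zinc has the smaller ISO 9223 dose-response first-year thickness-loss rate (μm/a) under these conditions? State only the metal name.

zinc

copper: f(T) = -0.080·(T−10) [T>10 °C] = -0.2960
  SO₂ term: 0.0053·2.4^0.26·exp(0.059·91-0.2960) = 1.062
  Cl⁻ term: 0.01025·29.3^0.27·exp(0.036·91+0.049·13.7) = 1.322
  sum: 1.062 + 1.322 → r_corr = 2.384 μm/a
zinc: temperature factor f = -0.071·(3.7) = -0.2627
  SO₂ term: 0.0129·2.4^0.44·exp(0.046·91-0.2627) = 0.9588
  Cl⁻ term: 0.0175·29.3^0.57·exp(0.008·91+0.085·13.7) = 0.7963
  sum: 0.9588 + 0.7963 → r_corr = 1.755 μm/a
Ordering by μm/a: copper (2.38) > zinc (1.76)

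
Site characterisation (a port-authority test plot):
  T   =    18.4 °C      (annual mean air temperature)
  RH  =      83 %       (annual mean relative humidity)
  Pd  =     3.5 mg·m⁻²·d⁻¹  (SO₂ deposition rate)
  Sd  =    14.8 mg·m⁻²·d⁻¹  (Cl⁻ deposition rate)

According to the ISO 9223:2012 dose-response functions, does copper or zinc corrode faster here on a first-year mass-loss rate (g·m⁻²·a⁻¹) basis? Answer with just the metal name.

copper

copper: temperature factor f = -0.080·(8.4) = -0.6720
  sulphur-dioxide contribution → 0.5019 μm/a
  chloride contribution → 1.037 μm/a
  ⇒ r_corr(copper) = 1.539 μm/a
  mass loss = 1.539 μm/a × 8.96 g/cm³ = 13.79 g·m⁻²·a⁻¹
zinc: f(T) = -0.071·(T−10) [T>10 °C] = -0.5964
  sulphur-dioxide contribution → 0.5612 μm/a
  chloride contribution → 0.7546 μm/a
  total first-year rate 1.316 μm/a
  mass loss = 1.316 μm/a × 7.14 g/cm³ = 9.394 g·m⁻²·a⁻¹
Ordering by g·m⁻²·a⁻¹: copper (13.8) > zinc (9.39)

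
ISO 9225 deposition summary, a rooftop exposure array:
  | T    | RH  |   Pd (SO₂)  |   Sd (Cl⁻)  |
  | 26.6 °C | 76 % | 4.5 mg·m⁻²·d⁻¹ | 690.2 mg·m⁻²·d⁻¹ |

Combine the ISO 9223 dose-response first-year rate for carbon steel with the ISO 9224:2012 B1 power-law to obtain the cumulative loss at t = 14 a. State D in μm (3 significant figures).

D(14) = 859 μm

carbon steel: f(T) = -0.054·(T−10) [T>10 °C] = -0.8964
  Pd branch = 1.77·Pd^0.52·e^(0.02·RH+f) = 7.219 μm/a
  Cl⁻ term: 0.102·690.2^0.62·exp(0.033·76+0.04·26.6) = 209
  sum: 7.219 + 209 → r_corr = 216.2 μm/a
Power-law: D(14) = r_corr · 14^0.523
  D(14) = 216.2 × 14^0.523 = 216.2 × 3.976 = 859.5 μm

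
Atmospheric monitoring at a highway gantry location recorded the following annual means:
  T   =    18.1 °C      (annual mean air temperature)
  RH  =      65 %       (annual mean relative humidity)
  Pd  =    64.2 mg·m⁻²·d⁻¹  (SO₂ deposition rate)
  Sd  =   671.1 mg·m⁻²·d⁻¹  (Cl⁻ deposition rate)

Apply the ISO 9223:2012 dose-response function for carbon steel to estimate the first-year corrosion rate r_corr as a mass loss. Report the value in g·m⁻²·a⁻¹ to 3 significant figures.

carbon steel: T>10 °C ⇒ hinge -0.054·(18.1−10) = -0.4374
  Pd branch = 1.77·Pd^0.52·e^(0.02·RH+f) = 36.52 μm/a
  Cl⁻ term: 0.102·671.1^0.62·exp(0.033·65+0.04·18.1) = 101.7
  r_corr = 36.52 + 101.7 = 138.2 μm/a
Convert to mass loss: 138.2 μm/a × 7.85 g/cm³ = 1085 g·m⁻²·a⁻¹

r_corr = 1.08e+03 g·m⁻²·a⁻¹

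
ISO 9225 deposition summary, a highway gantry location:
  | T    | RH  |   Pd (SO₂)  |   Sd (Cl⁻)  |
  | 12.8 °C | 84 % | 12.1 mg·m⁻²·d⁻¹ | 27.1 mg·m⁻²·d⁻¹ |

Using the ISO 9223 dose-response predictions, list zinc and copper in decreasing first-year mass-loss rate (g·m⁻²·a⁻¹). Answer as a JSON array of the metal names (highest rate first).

["copper", "zinc"]

zinc: T>10 °C ⇒ hinge -0.071·(12.8−10) = -0.1988
  sulphur-dioxide contribution → 1.509 μm/a
  chloride contribution → 0.6671 μm/a
  ⇒ r_corr(zinc) = 2.176 μm/a
  mass loss = 2.176 μm/a × 7.14 g/cm³ = 15.54 g·m⁻²·a⁻¹
copper: T>10 °C ⇒ hinge -0.080·(12.8−10) = -0.2240
  sulphur-dioxide contribution → 1.15 μm/a
  chloride contribution → 0.9623 μm/a
  ⇒ r_corr(copper) = 2.113 μm/a
  mass loss = 2.113 μm/a × 8.96 g/cm³ = 18.93 g·m⁻²·a⁻¹
Ordering by g·m⁻²·a⁻¹: copper (18.9) > zinc (15.5)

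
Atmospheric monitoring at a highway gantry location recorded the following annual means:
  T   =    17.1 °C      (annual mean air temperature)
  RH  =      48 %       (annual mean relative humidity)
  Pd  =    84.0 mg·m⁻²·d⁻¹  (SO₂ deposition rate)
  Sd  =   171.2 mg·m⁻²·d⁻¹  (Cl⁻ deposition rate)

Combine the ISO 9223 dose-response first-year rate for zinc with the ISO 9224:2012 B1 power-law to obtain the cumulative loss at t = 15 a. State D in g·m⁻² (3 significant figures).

D(15) = 165 g·m⁻²

zinc: T>10 °C ⇒ hinge -0.071·(17.1−10) = -0.5041
  sulphur-dioxide contribution → 0.498 μm/a
  chloride contribution → 2.061 μm/a
  ⇒ r_corr(zinc) = 2.559 μm/a
Power-law: D(15) = r_corr · 15^0.813
  D(15) = 2.559 × 15^0.813 = 2.559 × 9.04 = 23.14 μm
  Mass loss = 23.14 μm × 7.14 g/cm³ = 165.2 g·m⁻²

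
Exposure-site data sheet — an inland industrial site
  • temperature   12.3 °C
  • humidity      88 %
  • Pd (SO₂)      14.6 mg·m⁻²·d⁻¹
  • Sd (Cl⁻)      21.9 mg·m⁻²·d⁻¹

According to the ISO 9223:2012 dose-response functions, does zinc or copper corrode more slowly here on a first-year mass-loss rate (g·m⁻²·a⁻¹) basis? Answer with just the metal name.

zinc

zinc: f(T) = -0.071·(T−10) [T>10 °C] = -0.1633
  sulphur-dioxide contribution → 2.042 μm/a
  chloride contribution → 0.5846 μm/a
  ⇒ r_corr(zinc) = 2.626 μm/a
  mass loss = 2.626 μm/a × 7.14 g/cm³ = 18.75 g·m⁻²·a⁻¹
copper: T>10 °C ⇒ hinge -0.080·(12.3−10) = -0.1840
  sulphur-dioxide contribution → 1.592 μm/a
  chloride contribution → 1.024 μm/a
  ⇒ r_corr(copper) = 2.616 μm/a
  mass loss = 2.616 μm/a × 8.96 g/cm³ = 23.44 g·m⁻²·a⁻¹
Ordering by g·m⁻²·a⁻¹: copper (23.4) > zinc (18.8)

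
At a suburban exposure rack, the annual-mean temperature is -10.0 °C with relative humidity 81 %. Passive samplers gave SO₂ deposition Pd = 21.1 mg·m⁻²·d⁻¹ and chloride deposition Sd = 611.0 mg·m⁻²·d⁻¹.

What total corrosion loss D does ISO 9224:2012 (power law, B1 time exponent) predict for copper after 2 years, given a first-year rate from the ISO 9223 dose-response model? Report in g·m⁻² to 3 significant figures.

D(2) = 10.9 g·m⁻²

copper: temperature factor f = +0.126·(-20.0) = -2.5200
  SO₂ term: 0.0053·21.1^0.26·exp(0.059·81-2.5200) = 0.1121
  Cl⁻ term: 0.01025·611.0^0.27·exp(0.036·81+0.049·-10.0) = 0.6555
  r_corr = 0.1121 + 0.6555 = 0.7676 μm/a
Long-term exponent b (ISO 9224 Table 2, B1) = 0.667
  D(2) = 0.7676 × 2^0.667 = 0.7676 × 1.588 = 1.219 μm
  Mass loss = 1.219 μm × 8.96 g/cm³ = 10.92 g·m⁻²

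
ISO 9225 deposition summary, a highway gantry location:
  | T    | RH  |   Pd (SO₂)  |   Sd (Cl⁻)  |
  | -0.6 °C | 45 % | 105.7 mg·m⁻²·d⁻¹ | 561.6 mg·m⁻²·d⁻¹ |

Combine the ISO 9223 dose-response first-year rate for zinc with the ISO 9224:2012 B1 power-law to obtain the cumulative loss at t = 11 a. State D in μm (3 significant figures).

zinc: temperature factor f = +0.038·(-10.6) = -0.4028
  Pd branch = 0.0129·Pd^0.44·e^(0.046·RH+f) = 0.5312 μm/a
  Sd branch = 0.0175·Sd^0.57·e^(0.008·RH+0.085·T) = 0.8798 μm/a
  sum: 0.5312 + 0.8798 → r_corr = 1.411 μm/a
ISO 9224: D(t) = r_corr · t^b with b = 0.813 (zinc, B1)
  D(11) = 1.411 × 11^0.813 = 1.411 × 7.025 = 9.913 μm

D(11) = 9.91 μm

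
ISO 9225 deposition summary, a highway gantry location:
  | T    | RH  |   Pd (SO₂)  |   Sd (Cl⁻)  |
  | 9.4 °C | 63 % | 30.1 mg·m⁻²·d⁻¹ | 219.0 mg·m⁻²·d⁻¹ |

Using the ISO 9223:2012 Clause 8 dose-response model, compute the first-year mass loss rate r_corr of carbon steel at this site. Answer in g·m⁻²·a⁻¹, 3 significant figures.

carbon steel: temperature factor f = +0.150·(-0.6) = -0.0900
  Pd branch = 1.77·Pd^0.52·e^(0.02·RH+f) = 33.49 μm/a
  Sd branch = 0.102·Sd^0.62·e^(0.033·RH+0.04·T) = 33.56 μm/a
  r_corr = 33.49 + 33.56 = 67.06 μm/a
Convert to mass loss: 67.06 μm/a × 7.85 g/cm³ = 526.4 g·m⁻²·a⁻¹

r_corr = 526 g·m⁻²·a⁻¹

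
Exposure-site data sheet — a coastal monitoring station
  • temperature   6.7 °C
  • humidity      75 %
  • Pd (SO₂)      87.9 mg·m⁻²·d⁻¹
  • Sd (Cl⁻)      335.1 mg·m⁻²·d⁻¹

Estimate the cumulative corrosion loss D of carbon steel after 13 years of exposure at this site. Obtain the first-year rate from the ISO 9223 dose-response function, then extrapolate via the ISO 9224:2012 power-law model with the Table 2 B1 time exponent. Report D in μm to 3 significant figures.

D(13) = 413 μm

carbon steel: temperature factor f = +0.150·(-3.3) = -0.4950
  sulphur-dioxide contribution → 49.58 μm/a
  chloride contribution → 58.27 μm/a
  total first-year rate 107.9 μm/a
Long-term exponent b (ISO 9224 Table 2, B1) = 0.523
  D(13) = 107.9 × 13^0.523 = 107.9 × 3.825 = 412.5 μm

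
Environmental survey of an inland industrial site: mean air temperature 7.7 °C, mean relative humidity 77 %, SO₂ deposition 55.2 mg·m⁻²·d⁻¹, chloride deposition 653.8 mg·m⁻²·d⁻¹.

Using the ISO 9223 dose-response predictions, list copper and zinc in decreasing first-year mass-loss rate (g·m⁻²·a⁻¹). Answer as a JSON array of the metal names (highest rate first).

copper: T≤10 °C ⇒ hinge +0.126·(7.7−10) = -0.2898
  SO₂ term: 0.0053·55.2^0.26·exp(0.059·77-0.2898) = 1.058
  Cl⁻ term: 0.01025·653.8^0.27·exp(0.036·77+0.049·7.7) = 1.376
  sum: 1.058 + 1.376 → r_corr = 2.434 μm/a
  mass loss = 2.434 μm/a × 8.96 g/cm³ = 21.81 g·m⁻²·a⁻¹
zinc: T≤10 °C ⇒ hinge +0.038·(7.7−10) = -0.0874
  SO₂ term: 0.0129·55.2^0.44·exp(0.046·77-0.0874) = 2.384
  Cl⁻ term: 0.0175·653.8^0.57·exp(0.008·77+0.085·7.7) = 2.51
  r_corr = 2.384 + 2.51 = 4.894 μm/a
  mass loss = 4.894 μm/a × 7.14 g/cm³ = 34.94 g·m⁻²·a⁻¹
Ordering by g·m⁻²·a⁻¹: zinc (34.9) > copper (21.8)

["zinc", "copper"]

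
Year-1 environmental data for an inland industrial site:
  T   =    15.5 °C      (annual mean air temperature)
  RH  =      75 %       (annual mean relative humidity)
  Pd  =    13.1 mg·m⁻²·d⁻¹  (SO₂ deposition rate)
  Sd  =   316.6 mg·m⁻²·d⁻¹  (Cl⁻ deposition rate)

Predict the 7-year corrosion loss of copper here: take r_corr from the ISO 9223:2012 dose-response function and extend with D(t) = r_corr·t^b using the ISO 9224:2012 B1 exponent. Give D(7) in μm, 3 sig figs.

D(7) = 7.69 μm

copper: temperature factor f = -0.080·(5.5) = -0.4400
  Pd branch = 0.0053·Pd^0.26·e^(0.059·RH+f) = 0.5565 μm/a
  Cl⁻ term: 0.01025·316.6^0.27·exp(0.036·75+0.049·15.5) = 1.543
  sum: 0.5565 + 1.543 → r_corr = 2.099 μm/a
ISO 9224: D(t) = r_corr · t^b with b = 0.667 (copper, B1)
  D(7) = 2.099 × 7^0.667 = 2.099 × 3.662 = 7.687 μm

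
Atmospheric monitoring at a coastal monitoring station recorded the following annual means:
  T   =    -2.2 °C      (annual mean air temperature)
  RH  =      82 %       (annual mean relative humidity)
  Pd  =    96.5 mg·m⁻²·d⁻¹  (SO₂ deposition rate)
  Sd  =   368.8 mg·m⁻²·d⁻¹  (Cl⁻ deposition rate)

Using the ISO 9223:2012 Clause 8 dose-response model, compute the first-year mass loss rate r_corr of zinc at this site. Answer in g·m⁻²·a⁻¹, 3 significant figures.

zinc: f(T) = +0.038·(T−10) [T≤10 °C] = -0.4636
  sulphur-dioxide contribution → 2.634 μm/a
  chloride contribution → 0.8124 μm/a
  ⇒ r_corr(zinc) = 3.446 μm/a
Convert to mass loss: 3.446 μm/a × 7.14 g/cm³ = 24.61 g·m⁻²·a⁻¹

r_corr = 24.6 g·m⁻²·a⁻¹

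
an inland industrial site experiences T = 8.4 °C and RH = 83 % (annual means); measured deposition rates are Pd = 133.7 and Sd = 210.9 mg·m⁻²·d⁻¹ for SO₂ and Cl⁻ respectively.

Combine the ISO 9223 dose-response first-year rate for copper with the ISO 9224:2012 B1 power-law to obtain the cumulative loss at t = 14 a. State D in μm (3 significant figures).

copper: f(T) = +0.126·(T−10) [T≤10 °C] = -0.2016
  sulphur-dioxide contribution → 2.071 μm/a
  chloride contribution → 1.302 μm/a
  ⇒ r_corr(copper) = 3.373 μm/a
Power-law: D(14) = r_corr · 14^0.667
  D(14) = 3.373 × 14^0.667 = 3.373 × 5.814 = 19.61 μm

D(14) = 19.6 μm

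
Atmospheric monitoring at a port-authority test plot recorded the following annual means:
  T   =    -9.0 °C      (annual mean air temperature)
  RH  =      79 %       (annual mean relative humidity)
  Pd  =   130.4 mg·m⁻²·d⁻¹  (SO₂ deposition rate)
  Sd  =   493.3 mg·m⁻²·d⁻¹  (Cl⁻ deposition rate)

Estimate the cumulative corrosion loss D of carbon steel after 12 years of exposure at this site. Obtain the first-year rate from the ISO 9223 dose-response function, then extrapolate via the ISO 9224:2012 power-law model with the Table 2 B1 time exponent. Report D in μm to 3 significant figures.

D(12) = 188 μm

carbon steel: T≤10 °C ⇒ hinge +0.150·(-9.0−10) = -2.8500
  Pd branch = 1.77·Pd^0.52·e^(0.02·RH+f) = 6.257 μm/a
  Cl⁻ term: 0.102·493.3^0.62·exp(0.033·79+0.04·-9.0) = 45.1
  sum: 6.257 + 45.1 → r_corr = 51.36 μm/a
ISO 9224: D(t) = r_corr · t^b with b = 0.523 (carbon steel, B1)
  D(12) = 51.36 × 12^0.523 = 51.36 × 3.668 = 188.4 μm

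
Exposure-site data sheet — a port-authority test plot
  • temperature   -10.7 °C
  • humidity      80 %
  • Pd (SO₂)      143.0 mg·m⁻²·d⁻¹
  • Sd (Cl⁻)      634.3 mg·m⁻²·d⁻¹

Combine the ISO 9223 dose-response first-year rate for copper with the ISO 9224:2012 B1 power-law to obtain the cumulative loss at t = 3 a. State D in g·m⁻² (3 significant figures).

copper: T≤10 °C ⇒ hinge +0.126·(-10.7−10) = -2.6082
  Pd branch = 0.0053·Pd^0.26·e^(0.059·RH+f) = 0.1591 μm/a
  Sd branch = 0.01025·Sd^0.27·e^(0.036·RH+0.049·T) = 0.6172 μm/a
  sum: 0.1591 + 0.6172 → r_corr = 0.7763 μm/a
Power-law: D(3) = r_corr · 3^0.667
  D(3) = 0.7763 × 3^0.667 = 0.7763 × 2.081 = 1.615 μm
  Mass loss = 1.615 μm × 8.96 g/cm³ = 14.47 g·m⁻²

D(3) = 14.5 g·m⁻²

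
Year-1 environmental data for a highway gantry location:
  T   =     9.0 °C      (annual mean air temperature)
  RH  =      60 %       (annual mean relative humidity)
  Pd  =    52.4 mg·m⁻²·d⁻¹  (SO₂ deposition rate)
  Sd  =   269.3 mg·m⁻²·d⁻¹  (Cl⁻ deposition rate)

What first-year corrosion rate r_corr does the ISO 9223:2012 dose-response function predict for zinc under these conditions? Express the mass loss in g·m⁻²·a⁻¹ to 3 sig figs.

zinc: T≤10 °C ⇒ hinge +0.038·(9.0−10) = -0.0380
  Pd branch = 0.0129·Pd^0.44·e^(0.046·RH+f) = 1.12 μm/a
  Cl⁻ term: 0.0175·269.3^0.57·exp(0.008·60+0.085·9.0) = 1.476
  sum: 1.12 + 1.476 → r_corr = 2.596 μm/a
Convert to mass loss: 2.596 μm/a × 7.14 g/cm³ = 18.53 g·m⁻²·a⁻¹

r_corr = 18.5 g·m⁻²·a⁻¹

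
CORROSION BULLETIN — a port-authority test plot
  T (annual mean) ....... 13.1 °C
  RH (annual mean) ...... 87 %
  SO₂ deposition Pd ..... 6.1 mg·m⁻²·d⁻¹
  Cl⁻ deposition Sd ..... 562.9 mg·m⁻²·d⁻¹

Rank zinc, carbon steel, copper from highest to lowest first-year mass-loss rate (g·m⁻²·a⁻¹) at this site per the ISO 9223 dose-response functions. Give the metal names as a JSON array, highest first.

zinc: temperature factor f = -0.071·(3.1) = -0.2201
  sulphur-dioxide contribution → 1.255 μm/a
  chloride contribution → 3.95 μm/a
  total first-year rate 5.205 μm/a
  mass loss = 5.205 μm/a × 7.14 g/cm³ = 37.17 g·m⁻²·a⁻¹
carbon steel: f(T) = -0.054·(T−10) [T>10 °C] = -0.1674
  sulphur-dioxide contribution → 21.84 μm/a
  chloride contribution → 154.3 μm/a
  total first-year rate 176.1 μm/a
  mass loss = 176.1 μm/a × 7.85 g/cm³ = 1383 g·m⁻²·a⁻¹
copper: temperature factor f = -0.080·(3.1) = -0.2480
  sulphur-dioxide contribution → 1.122 μm/a
  chloride contribution → 2.468 μm/a
  ⇒ r_corr(copper) = 3.59 μm/a
  mass loss = 3.59 μm/a × 8.96 g/cm³ = 32.17 g·m⁻²·a⁻¹
Ordering by g·m⁻²·a⁻¹: carbon steel (1380) > zinc (37.2) > copper (32.2)

["carbon steel", "zinc", "copper"]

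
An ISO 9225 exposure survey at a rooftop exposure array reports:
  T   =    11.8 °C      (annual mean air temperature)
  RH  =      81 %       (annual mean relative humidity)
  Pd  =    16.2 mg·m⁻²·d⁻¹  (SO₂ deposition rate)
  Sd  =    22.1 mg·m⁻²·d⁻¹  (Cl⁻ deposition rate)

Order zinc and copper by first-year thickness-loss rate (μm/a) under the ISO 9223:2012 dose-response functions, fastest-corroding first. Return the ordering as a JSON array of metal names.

["zinc", "copper"]

zinc: f(T) = -0.071·(T−10) [T>10 °C] = -0.1278
  sulphur-dioxide contribution → 1.605 μm/a
  chloride contribution → 0.5326 μm/a
  ⇒ r_corr(zinc) = 2.137 μm/a
copper: T>10 °C ⇒ hinge -0.080·(11.8−10) = -0.1440
  sulphur-dioxide contribution → 1.126 μm/a
  chloride contribution → 0.7784 μm/a
  ⇒ r_corr(copper) = 1.905 μm/a
Ordering by μm/a: zinc (2.14) > copper (1.9)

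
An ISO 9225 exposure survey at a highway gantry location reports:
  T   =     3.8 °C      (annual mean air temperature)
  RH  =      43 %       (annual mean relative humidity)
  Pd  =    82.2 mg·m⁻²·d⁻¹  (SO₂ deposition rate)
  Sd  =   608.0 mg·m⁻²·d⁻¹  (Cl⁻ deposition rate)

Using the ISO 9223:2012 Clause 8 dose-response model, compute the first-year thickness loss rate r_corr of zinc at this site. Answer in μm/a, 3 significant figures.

r_corr = 1.83 μm/a

zinc: temperature factor f = +0.038·(-6.2) = -0.2356
  Pd branch = 0.0129·Pd^0.44·e^(0.046·RH+f) = 0.5127 μm/a
  Cl⁻ term: 0.0175·608.0^0.57·exp(0.008·43+0.085·3.8) = 1.317
  sum: 0.5127 + 1.317 → r_corr = 1.83 μm/a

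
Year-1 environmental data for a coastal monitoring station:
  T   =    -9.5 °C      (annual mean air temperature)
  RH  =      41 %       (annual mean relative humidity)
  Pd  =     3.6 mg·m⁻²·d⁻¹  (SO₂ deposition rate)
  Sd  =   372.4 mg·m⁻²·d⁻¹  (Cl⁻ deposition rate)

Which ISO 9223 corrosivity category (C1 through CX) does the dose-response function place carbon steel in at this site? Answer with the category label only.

C2

carbon steel: f(T) = +0.150·(T−10) [T≤10 °C] = -2.9250
  sulphur-dioxide contribution → 0.4198 μm/a
  chloride contribution → 10.6 μm/a
  total first-year rate 11.02 μm/a
11 μm/a falls in (1.3, 25] for carbon steel → category C2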